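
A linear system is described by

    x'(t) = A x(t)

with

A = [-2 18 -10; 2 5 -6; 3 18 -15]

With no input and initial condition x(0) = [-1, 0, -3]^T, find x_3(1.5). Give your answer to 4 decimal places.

0.2917

det(sI - A) = s^3 - (tr A)s^2 + (M11 + M22 + M33)s - det A, where Mii is the 2×2 principal minor of A obtained by deleting row i and column i.
tr A = (-2) + 5 + (-15) = -12; M11 = 5·(-15) - (-6)·18 = -75 - (-108) = 33; M22 = (-2)·(-15) - (-10)·3 = 30 - (-30) = 60; M33 = (-2)·5 - 18·2 = -10 - 36 = -46; sum of minors = 47.
det A = (-2)·(5·(-15) - (-6)·18) - 18·(2·(-15) - (-6)·3) + (-10)·(2·18 - 5·3) = (-2)·33 - 18·(-12) + (-10)·21 = -60.
So p(s) = det(sI - A) = s^3 + 12s^2 + 47s + 60.
Rational-root test: any integer root divides 60. Testing small divisors, s = -3 works: p(-3) = -27 + 108 + (-141) + 60 = 0, so (s + 3) is a factor.
Dividing, p(s) = (s + 3)(s^2 + 9s + 20).
Factor s^2 + 9s + 20: two numbers with sum -9 and product 20 are -4 and -5, so s^2 + 9s + 20 = (s + 4)(s + 5).
Hence p(s) = (s + 3) (s + 4) (s + 5), with roots -5, -4, -3.
The eigenvalues -5, -4, -3 are distinct and real, so A is diagonalisable and x(t) = e^{At} x(0) = V diag(e^{λ_i t}) V^{-1} x(0), where the columns of V are the eigenvectors.
λ = -5: A - (-5)I = [[3, 18, -10], [2, 10, -6], [3, 18, -10]]. v must be orthogonal to every row; (row 1) × (row 2) = [-8, -2, -6], so take v_1 = [-4, -1, -3]^T.
λ = -4: A - (-4)I = [[2, 18, -10], [2, 9, -6], [3, 18, -11]]. v must be orthogonal to every row; (row 1) × (row 2) = [-18, -8, -18], so take v_2 = [-9, -4, -9]^T.
λ = -3: A - (-3)I = [[1, 18, -10], [2, 8, -6], [3, 18, -12]]. v must be orthogonal to every row; (row 1) × (row 2) = [-28, -14, -28], so take v_3 = [2, 1, 2]^T.
V = [v_1 v_2 v_3] = [[-4, -9, 2], [-1, -4, 1], [-3, -9, 2]] has det V = -1, so V^{-1} = adj(V)/det V = [[-1, 0, 1], [1, 2, -2], [3, 9, -7]].
Modal coordinates z(0) = V^{-1} x(0): (-1)·(-1) + 0·0 + 1·(-3) = -2; 1·(-1) + 2·0 + (-2)·(-3) = 5; 3·(-1) + 9·0 + (-7)·(-3) = 18; so z(0) = [-2, 5, 18]^T.
x_3(t) = Σ_i (v_i)_3 · z_i(0) · e^{λ_i t} (row 3 of V times the modal terms).
x_3(1.5) = (-3)·(-2)·e^{-5·1.5} + (-9)·5·e^{-4·1.5} + 2·18·e^{-3·1.5} = 6·0.000553 + (-45)·0.002479 + 36·0.011109 = 0.2917.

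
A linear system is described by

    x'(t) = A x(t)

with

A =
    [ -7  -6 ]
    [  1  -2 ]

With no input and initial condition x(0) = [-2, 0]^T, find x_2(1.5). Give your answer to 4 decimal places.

-0.0039

det(sI - A) = s^2 - (tr A)s + det A, with tr A = (-7) + (-2) = -9 and det A = (-7)·(-2) - (-6)·1 = 14 - (-6) = 20.
So p(s) = det(sI - A) = s^2 + 9s + 20.
Factor s^2 + 9s + 20: two numbers with sum -9 and product 20 are -4 and -5, so s^2 + 9s + 20 = (s + 4)(s + 5).
Hence p(s) = (s + 4) (s + 5), with roots -5, -4.
The eigenvalues -5, -4 are distinct and real, so A is diagonalisable and x(t) = e^{At} x(0) = V diag(e^{λ_i t}) V^{-1} x(0), where the columns of V are the eigenvectors.
λ = -5: A - (-5)I = [[-2, -6], [1, 3]]. Row 1 gives (-2)·v1 + (-6)·v2 = 0, so take v_1 = [-3, 1]^T.
λ = -4: A - (-4)I = [[-3, -6], [1, 2]]. Row 1 gives (-3)·v1 + (-6)·v2 = 0, so take v_2 = [-2, 1]^T.
V = [v_1 v_2] = [[-3, -2], [1, 1]] has det V = -1, so V^{-1} = adj(V)/det V = [[-1, -2], [1, 3]].
Modal coordinates z(0) = V^{-1} x(0): (-1)·(-2) + (-2)·0 = 2; 1·(-2) + 3·0 = -2; so z(0) = [2, -2]^T.
x_2(t) = Σ_i (v_i)_2 · z_i(0) · e^{λ_i t} (row 2 of V times the modal terms).
x_2(1.5) = 1·2·e^{-5·1.5} + 1·(-2)·e^{-4·1.5} = 2·0.000553 + (-2)·0.002479 = -0.0039.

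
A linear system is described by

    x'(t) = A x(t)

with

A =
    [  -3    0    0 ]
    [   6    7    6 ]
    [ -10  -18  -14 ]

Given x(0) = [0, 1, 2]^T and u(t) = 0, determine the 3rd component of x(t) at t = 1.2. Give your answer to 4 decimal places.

det(sI - A) = s^3 - (tr A)s^2 + (M11 + M22 + M33)s - det A, where Mii is the 2×2 principal minor of A obtained by deleting row i and column i.
tr A = (-3) + 7 + (-14) = -10; M11 = 7·(-14) - 6·(-18) = -98 - (-108) = 10; M22 = (-3)·(-14) - 0·(-10) = 42 - 0 = 42; M33 = (-3)·7 - 0·6 = -21 - 0 = -21; sum of minors = 31.
det A = (-3)·(7·(-14) - 6·(-18)) - 0·(6·(-14) - 6·(-10)) + 0·(6·(-18) - 7·(-10)) = (-3)·10 - 0·(-24) + 0·(-38) = -30.
So p(s) = det(sI - A) = s^3 + 10s^2 + 31s + 30.
Rational-root test: any integer root divides 30. Testing small divisors, s = -2 works: p(-2) = -8 + 40 + (-62) + 30 = 0, so (s + 2) is a factor.
Dividing, p(s) = (s + 2)(s^2 + 8s + 15).
Factor s^2 + 8s + 15: two numbers with sum -8 and product 15 are -3 and -5, so s^2 + 8s + 15 = (s + 3)(s + 5).
Hence p(s) = (s + 2) (s + 3) (s + 5), with roots -5, -3, -2.
The eigenvalues -5, -3, -2 are distinct and real, so A is diagonalisable and x(t) = e^{At} x(0) = V diag(e^{λ_i t}) V^{-1} x(0), where the columns of V are the eigenvectors.
λ = -5: A - (-5)I = [[2, 0, 0], [6, 12, 6], [-10, -18, -9]]. v must be orthogonal to every row; (row 1) × (row 2) = [0, -12, 24], so take v_1 = [0, 1, -2]^T.
λ = -3: A - (-3)I = [[0, 0, 0], [6, 10, 6], [-10, -18, -11]]. v must be orthogonal to every row; (row 2) × (row 3) = [-2, 6, -8], so take v_2 = [1, -3, 4]^T.
λ = -2: A - (-2)I = [[-1, 0, 0], [6, 9, 6], [-10, -18, -12]]. v must be orthogonal to every row; (row 1) × (row 2) = [0, 6, -9], so take v_3 = [0, -2, 3]^T.
V = [v_1 v_2 v_3] = [[0, 1, 0], [1, -3, -2], [-2, 4, 3]] has det V = 1, so V^{-1} = adj(V)/det V = [[-1, -3, -2], [1, 0, 0], [-2, -2, -1]].
Modal coordinates z(0) = V^{-1} x(0): (-1)·0 + (-3)·1 + (-2)·2 = -7; 1·0 + 0·1 + 0·2 = 0; (-2)·0 + (-2)·1 + (-1)·2 = -4; so z(0) = [-7, 0, -4]^T.
x_3(t) = Σ_i (v_i)_3 · z_i(0) · e^{λ_i t} (row 3 of V times the modal terms).
x_3(1.2) = (-2)·(-7)·e^{-5·1.2} + 4·0·e^{-3·1.2} + 3·(-4)·e^{-2·1.2} = 14·0.002479 + 0·0.027324 + (-12)·0.090718 = -1.0539.

-1.0539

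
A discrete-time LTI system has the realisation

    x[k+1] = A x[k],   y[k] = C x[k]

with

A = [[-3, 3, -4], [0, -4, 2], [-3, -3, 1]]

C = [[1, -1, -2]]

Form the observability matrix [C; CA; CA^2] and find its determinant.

568

CA = [[3, 13, -8]]
CA^2 = [[15, -19, 6]]
Observability matrix O = [C; CA; CA^2] = [[1, -1, -2], [3, 13, -8], [15, -19, 6]]
Expanding along the first row, det(O) = 1·(13·6 - (-8)·(-19)) - (-1)·(3·6 - (-8)·15) + (-2)·(3·(-19) - 13·15) = 1·(-74) - (-1)·138 + (-2)·(-252) = 568
Since det(O) ≠ 0, rank(O) = 3 and the system is completely observable.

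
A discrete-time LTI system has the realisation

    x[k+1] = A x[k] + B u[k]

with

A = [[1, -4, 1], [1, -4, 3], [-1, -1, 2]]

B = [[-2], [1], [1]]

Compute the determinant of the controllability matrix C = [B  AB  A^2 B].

230

AB = [[-5], [-3], [3]]
A^2B = [[10], [16], [14]]
Controllability matrix C = [B  AB  A^2B] = [[-2, -5, 10], [1, -3, 16], [1, 3, 14]]
Expanding along the first row, det(C) = (-2)·((-3)·14 - 16·3) - (-5)·(1·14 - 16·1) + 10·(1·3 - (-3)·1) = (-2)·(-90) - (-5)·(-2) + 10·6 = 230
Since det(C) ≠ 0, rank(C) = 3 and the system is completely controllable.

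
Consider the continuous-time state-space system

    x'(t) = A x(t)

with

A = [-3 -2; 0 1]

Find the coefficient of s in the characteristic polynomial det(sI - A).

2

For a 2×2 matrix, det(sI - A) = s^2 - (tr A)s + det A.
tr A = -2, det A = -3.
So p(s) = s^2 + 2s - 3.
The coefficient of s is 2.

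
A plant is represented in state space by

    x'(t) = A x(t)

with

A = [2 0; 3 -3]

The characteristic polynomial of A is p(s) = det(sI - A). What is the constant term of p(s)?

For a 2×2 matrix, det(sI - A) = s^2 - (tr A)s + det A.
tr A = -1, det A = -6.
So p(s) = s^2 + s - 6.
The constant term is -6.

-6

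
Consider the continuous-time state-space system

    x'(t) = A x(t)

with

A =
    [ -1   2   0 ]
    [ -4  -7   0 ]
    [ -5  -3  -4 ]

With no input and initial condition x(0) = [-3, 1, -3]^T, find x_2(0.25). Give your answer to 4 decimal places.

1.2158

det(sI - A) = s^3 - (tr A)s^2 + (M11 + M22 + M33)s - det A, where Mii is the 2×2 principal minor of A obtained by deleting row i and column i.
tr A = (-1) + (-7) + (-4) = -12; M11 = (-7)·(-4) - 0·(-3) = 28 - 0 = 28; M22 = (-1)·(-4) - 0·(-5) = 4 - 0 = 4; M33 = (-1)·(-7) - 2·(-4) = 7 - (-8) = 15; sum of minors = 47.
det A = (-1)·((-7)·(-4) - 0·(-3)) - 2·((-4)·(-4) - 0·(-5)) + 0·((-4)·(-3) - (-7)·(-5)) = (-1)·28 - 2·16 + 0·(-23) = -60.
So p(s) = det(sI - A) = s^3 + 12s^2 + 47s + 60.
Rational-root test: any integer root divides 60. Testing small divisors, s = -3 works: p(-3) = -27 + 108 + (-141) + 60 = 0, so (s + 3) is a factor.
Dividing, p(s) = (s + 3)(s^2 + 9s + 20).
Factor s^2 + 9s + 20: two numbers with sum -9 and product 20 are -4 and -5, so s^2 + 9s + 20 = (s + 4)(s + 5).
Hence p(s) = (s + 3) (s + 4) (s + 5), with roots -5, -4, -3.
The eigenvalues -5, -4, -3 are distinct and real, so A is diagonalisable and x(t) = e^{At} x(0) = V diag(e^{λ_i t}) V^{-1} x(0), where the columns of V are the eigenvectors.
λ = -5: A - (-5)I = [[4, 2, 0], [-4, -2, 0], [-5, -3, 1]]. v must be orthogonal to every row; (row 1) × (row 3) = [2, -4, -2], so take v_1 = [1, -2, -1]^T.
λ = -4: A - (-4)I = [[3, 2, 0], [-4, -3, 0], [-5, -3, 0]]. v must be orthogonal to every row; (row 1) × (row 2) = [0, 0, -1], so take v_2 = [0, 0, 1]^T.
λ = -3: A - (-3)I = [[2, 2, 0], [-4, -4, 0], [-5, -3, -1]]. v must be orthogonal to every row; (row 1) × (row 3) = [-2, 2, 4], so take v_3 = [1, -1, -2]^T.
V = [v_1 v_2 v_3] = [[1, 0, 1], [-2, 0, -1], [-1, 1, -2]] has det V = -1, so V^{-1} = adj(V)/det V = [[-1, -1, 0], [3, 1, 1], [2, 1, 0]].
Modal coordinates z(0) = V^{-1} x(0): (-1)·(-3) + (-1)·1 + 0·(-3) = 2; 3·(-3) + 1·1 + 1·(-3) = -11; 2·(-3) + 1·1 + 0·(-3) = -5; so z(0) = [2, -11, -5]^T.
x_2(t) = Σ_i (v_i)_2 · z_i(0) · e^{λ_i t} (row 2 of V times the modal terms).
x_2(0.25) = (-2)·2·e^{-5·0.25} + 0·(-11)·e^{-4·0.25} + (-1)·(-5)·e^{-3·0.25} = (-4)·0.286505 + 0·0.367879 + 5·0.472367 = 1.2158.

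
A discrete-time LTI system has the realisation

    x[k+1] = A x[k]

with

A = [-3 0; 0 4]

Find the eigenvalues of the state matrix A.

det(zI - A) = z^2 - (tr A)z + det A, with tr A = (-3) + 4 = 1 and det A = (-3)·4 - 0·0 = -12 - 0 = -12.
So p(z) = det(zI - A) = z^2 - z - 12.
Factor z^2 - z - 12: two numbers with sum 1 and product -12 are 4 and -3, so z^2 - z - 12 = (z - 4)(z + 3).
Hence p(z) = (z - 4) (z + 3), with roots -3, 4.

-3, 4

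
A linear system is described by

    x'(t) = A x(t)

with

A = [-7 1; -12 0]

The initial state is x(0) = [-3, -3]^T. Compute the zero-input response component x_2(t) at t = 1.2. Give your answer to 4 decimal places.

det(sI - A) = s^2 - (tr A)s + det A, with tr A = (-7) + 0 = -7 and det A = (-7)·0 - 1·(-12) = 0 - (-12) = 12.
So p(s) = det(sI - A) = s^2 + 7s + 12.
Factor s^2 + 7s + 12: two numbers with sum -7 and product 12 are -3 and -4, so s^2 + 7s + 12 = (s + 3)(s + 4).
Hence p(s) = (s + 3) (s + 4), with roots -4, -3.
The eigenvalues -4, -3 are distinct and real, so A is diagonalisable and x(t) = e^{At} x(0) = V diag(e^{λ_i t}) V^{-1} x(0), where the columns of V are the eigenvectors.
λ = -4: A - (-4)I = [[-3, 1], [-12, 4]]. Row 1 gives (-3)·v1 + 1·v2 = 0, so take v_1 = [1, 3]^T.
λ = -3: A - (-3)I = [[-4, 1], [-12, 3]]. Row 1 gives (-4)·v1 + 1·v2 = 0, so take v_2 = [-1, -4]^T.
V = [v_1 v_2] = [[1, -1], [3, -4]] has det V = -1, so V^{-1} = adj(V)/det V = [[4, -1], [3, -1]].
Modal coordinates z(0) = V^{-1} x(0): 4·(-3) + (-1)·(-3) = -9; 3·(-3) + (-1)·(-3) = -6; so z(0) = [-9, -6]^T.
x_2(t) = Σ_i (v_i)_2 · z_i(0) · e^{λ_i t} (row 2 of V times the modal terms).
x_2(1.2) = 3·(-9)·e^{-4·1.2} + (-4)·(-6)·e^{-3·1.2} = (-27)·0.008230 + 24·0.027324 = 0.4336.

0.4336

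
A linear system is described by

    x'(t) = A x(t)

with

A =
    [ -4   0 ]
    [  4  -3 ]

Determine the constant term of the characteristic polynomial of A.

For a 2×2 matrix, det(sI - A) = s^2 - (tr A)s + det A.
tr A = -7, det A = 12.
So p(s) = s^2 + 7s + 12.
The constant term is 12.

12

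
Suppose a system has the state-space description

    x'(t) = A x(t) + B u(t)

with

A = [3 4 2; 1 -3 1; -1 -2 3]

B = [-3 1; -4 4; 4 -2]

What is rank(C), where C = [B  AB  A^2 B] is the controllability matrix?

3

AB = [[-17, 15], [13, -13], [23, -15]]
A^2B = [[47, -37], [-33, 39], [60, -34]]
Controllability matrix C = [B  AB  A^2B] = [[-3, 1, -17, 15, 47, -37], [-4, 4, 13, -13, -33, 39], [4, -2, 23, -15, 60, -34]]
Take the 3×3 submatrix of C formed by columns 1, 2, 3: [[-3, 1, -17], [-4, 4, 13], [4, -2, 23]]. Its determinant is (-3)·(4·23 - 13·(-2)) - 1·((-4)·23 - 13·4) + (-17)·((-4)·(-2) - 4·4) = (-3)·118 - 1·(-144) + (-17)·(-8) = -74 ≠ 0.
So rank(C) ≥ 3; since C has 3 rows, rank(C) = 3.
rank(C) = 3 = n, so the pair (A, B) is completely controllable.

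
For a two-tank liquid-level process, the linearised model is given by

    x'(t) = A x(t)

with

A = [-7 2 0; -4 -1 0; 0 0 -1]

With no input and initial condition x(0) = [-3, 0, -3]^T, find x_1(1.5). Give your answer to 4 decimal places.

0.0300

det(sI - A) = s^3 - (tr A)s^2 + (M11 + M22 + M33)s - det A, where Mii is the 2×2 principal minor of A obtained by deleting row i and column i.
tr A = (-7) + (-1) + (-1) = -9; M11 = (-1)·(-1) - 0·0 = 1 - 0 = 1; M22 = (-7)·(-1) - 0·0 = 7 - 0 = 7; M33 = (-7)·(-1) - 2·(-4) = 7 - (-8) = 15; sum of minors = 23.
det A = (-7)·((-1)·(-1) - 0·0) - 2·((-4)·(-1) - 0·0) + 0·((-4)·0 - (-1)·0) = (-7)·1 - 2·4 + 0·0 = -15.
So p(s) = det(sI - A) = s^3 + 9s^2 + 23s + 15.
Rational-root test: any integer root divides 15. Testing small divisors, s = -1 works: p(-1) = -1 + 9 + (-23) + 15 = 0, so (s + 1) is a factor.
Dividing, p(s) = (s + 1)(s^2 + 8s + 15).
Factor s^2 + 8s + 15: two numbers with sum -8 and product 15 are -3 and -5, so s^2 + 8s + 15 = (s + 3)(s + 5).
Hence p(s) = (s + 1) (s + 3) (s + 5), with roots -5, -3, -1.
The eigenvalues -5, -3, -1 are distinct and real, so A is diagonalisable and x(t) = e^{At} x(0) = V diag(e^{λ_i t}) V^{-1} x(0), where the columns of V are the eigenvectors.
λ = -5: A - (-5)I = [[-2, 2, 0], [-4, 4, 0], [0, 0, 4]]. v must be orthogonal to every row; (row 1) × (row 3) = [8, 8, 0], so take v_1 = [1, 1, 0]^T.
λ = -3: A - (-3)I = [[-4, 2, 0], [-4, 2, 0], [0, 0, 2]]. v must be orthogonal to every row; (row 1) × (row 3) = [4, 8, 0], so take v_2 = [1, 2, 0]^T.
λ = -1: A - (-1)I = [[-6, 2, 0], [-4, 0, 0], [0, 0, 0]]. v must be orthogonal to every row; (row 1) × (row 2) = [0, 0, 8], so take v_3 = [0, 0, 1]^T.
V = [v_1 v_2 v_3] = [[1, 1, 0], [1, 2, 0], [0, 0, 1]] has det V = 1, so V^{-1} = adj(V)/det V = [[2, -1, 0], [-1, 1, 0], [0, 0, 1]].
Modal coordinates z(0) = V^{-1} x(0): 2·(-3) + (-1)·0 + 0·(-3) = -6; (-1)·(-3) + 1·0 + 0·(-3) = 3; 0·(-3) + 0·0 + 1·(-3) = -3; so z(0) = [-6, 3, -3]^T.
x_1(t) = Σ_i (v_i)_1 · z_i(0) · e^{λ_i t} (row 1 of V times the modal terms).
x_1(1.5) = 1·(-6)·e^{-5·1.5} + 1·3·e^{-3·1.5} + 0·(-3)·e^{-1·1.5} = (-6)·0.000553 + 3·0.011109 + 0·0.223130 = 0.0300.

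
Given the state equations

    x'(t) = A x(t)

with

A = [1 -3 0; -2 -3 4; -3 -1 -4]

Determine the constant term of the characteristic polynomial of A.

Expand det(sI - A) for the 3×3 matrix.
p(s) = s^3 + 6s^2 + 3s - 76.
(Check: constant term = det(-A) = (-1)^3 det A = -76; coefficient of s^2 = -tr A = 6.)
The constant term is -76.

-76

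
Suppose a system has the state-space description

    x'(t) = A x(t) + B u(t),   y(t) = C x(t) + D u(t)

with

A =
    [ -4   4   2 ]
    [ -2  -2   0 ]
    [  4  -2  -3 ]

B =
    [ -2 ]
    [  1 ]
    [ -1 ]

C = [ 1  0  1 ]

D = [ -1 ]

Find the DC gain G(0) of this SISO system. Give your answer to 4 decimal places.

-2.6667

G(0) = C(-A)^{-1}B + D = -C A^{-1} B + D.
det A = -24, so A^{-1} = (1/-24)·adj(A) = [[-1/4, -1/3, -1/6], [1/4, -1/6, 1/6], [-1/2, -1/3, -2/3]]
A^{-1} B = [1/3, -5/6, 4/3]^T
C A^{-1} B = 5/3
G(0) = D - C A^{-1} B = -1 - (5/3) = -8/3 ≈ -2.6667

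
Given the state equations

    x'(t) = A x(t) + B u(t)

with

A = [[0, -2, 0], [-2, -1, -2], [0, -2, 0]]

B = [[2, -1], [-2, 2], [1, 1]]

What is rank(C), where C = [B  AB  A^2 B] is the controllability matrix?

3

AB = [[4, -4], [-4, -2], [4, -4]]
A^2B = [[8, 4], [-12, 18], [8, 4]]
Controllability matrix C = [B  AB  A^2B] = [[2, -1, 4, -4, 8, 4], [-2, 2, -4, -2, -12, 18], [1, 1, 4, -4, 8, 4]]
Take the 3×3 submatrix of C formed by columns 1, 2, 3: [[2, -1, 4], [-2, 2, -4], [1, 1, 4]]. Its determinant is 2·(2·4 - (-4)·1) - (-1)·((-2)·4 - (-4)·1) + 4·((-2)·1 - 2·1) = 2·12 - (-1)·(-4) + 4·(-4) = 4 ≠ 0.
So rank(C) ≥ 3; since C has 3 rows, rank(C) = 3.
rank(C) = 3 = n, so the pair (A, B) is completely controllable.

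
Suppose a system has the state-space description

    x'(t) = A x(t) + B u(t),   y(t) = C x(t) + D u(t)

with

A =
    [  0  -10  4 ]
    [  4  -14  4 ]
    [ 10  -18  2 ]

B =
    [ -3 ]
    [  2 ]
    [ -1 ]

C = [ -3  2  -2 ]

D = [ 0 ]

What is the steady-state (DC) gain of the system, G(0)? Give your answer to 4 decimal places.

26.2500

G(0) = C(-A)^{-1}B + D = -C A^{-1} B + D.
det A = -48, so A^{-1} = (1/-48)·adj(A) = [[-11/12, 13/12, -1/3], [-2/3, 5/6, -1/3], [-17/12, 25/12, -5/6]]
A^{-1} B = [21/4, 4, 37/4]^T
C A^{-1} B = -105/4
G(0) = D - C A^{-1} B = 0 - (-105/4) = 105/4 ≈ 26.2500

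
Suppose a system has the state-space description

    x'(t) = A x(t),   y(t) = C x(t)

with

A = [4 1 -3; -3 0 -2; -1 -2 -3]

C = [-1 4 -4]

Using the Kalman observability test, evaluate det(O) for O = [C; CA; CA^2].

-5645

CA = [[-12, 7, 7]]
CA^2 = [[-76, -26, 1]]
Observability matrix O = [C; CA; CA^2] = [[-1, 4, -4], [-12, 7, 7], [-76, -26, 1]]
Expanding along the first row, det(O) = (-1)·(7·1 - 7·(-26)) - 4·((-12)·1 - 7·(-76)) + (-4)·((-12)·(-26) - 7·(-76)) = (-1)·189 - 4·520 + (-4)·844 = -5645
Since det(O) ≠ 0, rank(O) = 3 and the system is completely observable.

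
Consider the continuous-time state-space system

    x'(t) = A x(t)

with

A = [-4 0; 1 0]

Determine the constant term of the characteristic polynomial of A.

For a 2×2 matrix, det(sI - A) = s^2 - (tr A)s + det A.
tr A = -4, det A = 0.
So p(s) = s^2 + 4s.
The constant term is 0.

0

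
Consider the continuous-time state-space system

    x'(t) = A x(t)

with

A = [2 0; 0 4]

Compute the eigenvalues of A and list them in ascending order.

det(sI - A) = s^2 - (tr A)s + det A, with tr A = 2 + 4 = 6 and det A = 2·4 - 0·0 = 8 - 0 = 8.
So p(s) = det(sI - A) = s^2 - 6s + 8.
Factor s^2 - 6s + 8: two numbers with sum 6 and product 8 are 4 and 2, so s^2 - 6s + 8 = (s - 4)(s - 2).
Hence p(s) = (s - 4) (s - 2), with roots 2, 4.
At least one eigenvalue has non-negative real part, so the system is not asymptotically stable.

2, 4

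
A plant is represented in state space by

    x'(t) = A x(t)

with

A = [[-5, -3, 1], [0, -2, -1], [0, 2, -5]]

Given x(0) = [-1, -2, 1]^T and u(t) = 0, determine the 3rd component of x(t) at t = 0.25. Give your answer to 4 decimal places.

-0.1546

det(sI - A) = s^3 - (tr A)s^2 + (M11 + M22 + M33)s - det A, where Mii is the 2×2 principal minor of A obtained by deleting row i and column i.
tr A = (-5) + (-2) + (-5) = -12; M11 = (-2)·(-5) - (-1)·2 = 10 - (-2) = 12; M22 = (-5)·(-5) - 1·0 = 25 - 0 = 25; M33 = (-5)·(-2) - (-3)·0 = 10 - 0 = 10; sum of minors = 47.
det A = (-5)·((-2)·(-5) - (-1)·2) - (-3)·(0·(-5) - (-1)·0) + 1·(0·2 - (-2)·0) = (-5)·12 - (-3)·0 + 1·0 = -60.
So p(s) = det(sI - A) = s^3 + 12s^2 + 47s + 60.
Rational-root test: any integer root divides 60. Testing small divisors, s = -3 works: p(-3) = -27 + 108 + (-141) + 60 = 0, so (s + 3) is a factor.
Dividing, p(s) = (s + 3)(s^2 + 9s + 20).
Factor s^2 + 9s + 20: two numbers with sum -9 and product 20 are -4 and -5, so s^2 + 9s + 20 = (s + 4)(s + 5).
Hence p(s) = (s + 3) (s + 4) (s + 5), with roots -5, -4, -3.
The eigenvalues -5, -4, -3 are distinct and real, so A is diagonalisable and x(t) = e^{At} x(0) = V diag(e^{λ_i t}) V^{-1} x(0), where the columns of V are the eigenvectors.
λ = -5: A - (-5)I = [[0, -3, 1], [0, 3, -1], [0, 2, 0]]. v must be orthogonal to every row; (row 1) × (row 3) = [-2, 0, 0], so take v_1 = [1, 0, 0]^T.
λ = -4: A - (-4)I = [[-1, -3, 1], [0, 2, -1], [0, 2, -1]]. v must be orthogonal to every row; (row 1) × (row 2) = [1, -1, -2], so take v_2 = [-1, 1, 2]^T.
λ = -3: A - (-3)I = [[-2, -3, 1], [0, 1, -1], [0, 2, -2]]. v must be orthogonal to every row; (row 1) × (row 2) = [2, -2, -2], so take v_3 = [1, -1, -1]^T.
V = [v_1 v_2 v_3] = [[1, -1, 1], [0, 1, -1], [0, 2, -1]] has det V = 1, so V^{-1} = adj(V)/det V = [[1, 1, 0], [0, -1, 1], [0, -2, 1]].
Modal coordinates z(0) = V^{-1} x(0): 1·(-1) + 1·(-2) + 0·1 = -3; 0·(-1) + (-1)·(-2) + 1·1 = 3; 0·(-1) + (-2)·(-2) + 1·1 = 5; so z(0) = [-3, 3, 5]^T.
x_3(t) = Σ_i (v_i)_3 · z_i(0) · e^{λ_i t} (row 3 of V times the modal terms).
x_3(0.25) = 0·(-3)·e^{-5·0.25} + 2·3·e^{-4·0.25} + (-1)·5·e^{-3·0.25} = 0·0.286505 + 6·0.367879 + (-5)·0.472367 = -0.1546.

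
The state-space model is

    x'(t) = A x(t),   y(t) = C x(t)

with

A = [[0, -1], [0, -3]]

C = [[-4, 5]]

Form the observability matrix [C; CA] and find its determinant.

44

CA = [[0, -11]]
Observability matrix O = [C; CA] = [[-4, 5], [0, -11]]
det(O) = (-4)·(-11) - 5·0 = 44 - 0 = 44
Since det(O) ≠ 0, rank(O) = 2 and the system is completely observable.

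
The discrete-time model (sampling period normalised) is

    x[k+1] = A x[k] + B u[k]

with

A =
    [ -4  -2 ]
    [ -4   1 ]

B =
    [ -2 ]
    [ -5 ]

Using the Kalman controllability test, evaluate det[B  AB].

84

AB = [[18], [3]]
Controllability matrix C = [B  AB] = [[-2, 18], [-5, 3]]
det(C) = (-2)·3 - 18·(-5) = -6 - (-90) = 84
Since det(C) ≠ 0, rank(C) = 2 and the system is completely controllable.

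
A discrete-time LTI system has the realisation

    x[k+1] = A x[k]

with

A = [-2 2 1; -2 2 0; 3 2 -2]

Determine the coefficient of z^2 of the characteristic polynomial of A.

2

Expand det(zI - A) for the 3×3 matrix.
p(z) = z^3 + 2z^2 - 3z + 10.
(Check: constant term = det(-A) = (-1)^3 det A = 10; coefficient of z^2 = -tr A = 2.)
The coefficient of z^2 is 2.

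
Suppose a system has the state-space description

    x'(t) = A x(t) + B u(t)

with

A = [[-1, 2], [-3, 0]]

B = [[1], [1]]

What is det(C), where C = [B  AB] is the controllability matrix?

-4

AB = [[1], [-3]]
Controllability matrix C = [B  AB] = [[1, 1], [1, -3]]
det(C) = 1·(-3) - 1·1 = -3 - 1 = -4
Since det(C) ≠ 0, rank(C) = 2 and the system is completely controllable.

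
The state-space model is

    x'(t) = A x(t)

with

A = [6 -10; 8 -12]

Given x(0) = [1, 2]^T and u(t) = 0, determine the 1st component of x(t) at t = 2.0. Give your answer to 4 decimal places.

det(sI - A) = s^2 - (tr A)s + det A, with tr A = 6 + (-12) = -6 and det A = 6·(-12) - (-10)·8 = -72 - (-80) = 8.
So p(s) = det(sI - A) = s^2 + 6s + 8.
Factor s^2 + 6s + 8: two numbers with sum -6 and product 8 are -2 and -4, so s^2 + 6s + 8 = (s + 2)(s + 4).
Hence p(s) = (s + 2) (s + 4), with roots -4, -2.
The eigenvalues -4, -2 are distinct and real, so A is diagonalisable and x(t) = e^{At} x(0) = V diag(e^{λ_i t}) V^{-1} x(0), where the columns of V are the eigenvectors.
λ = -4: A - (-4)I = [[10, -10], [8, -8]]. Row 1 gives 10·v1 + (-10)·v2 = 0, so take v_1 = [-1, -1]^T.
λ = -2: A - (-2)I = [[8, -10], [8, -10]]. Row 1 gives 8·v1 + (-10)·v2 = 0, so take v_2 = [-5, -4]^T.
V = [v_1 v_2] = [[-1, -5], [-1, -4]] has det V = -1, so V^{-1} = adj(V)/det V = [[4, -5], [-1, 1]].
Modal coordinates z(0) = V^{-1} x(0): 4·1 + (-5)·2 = -6; (-1)·1 + 1·2 = 1; so z(0) = [-6, 1]^T.
x_1(t) = Σ_i (v_i)_1 · z_i(0) · e^{λ_i t} (row 1 of V times the modal terms).
x_1(2.0) = (-1)·(-6)·e^{-4·2.0} + (-5)·1·e^{-2·2.0} = 6·0.000335 + (-5)·0.018316 = -0.0896.

-0.0896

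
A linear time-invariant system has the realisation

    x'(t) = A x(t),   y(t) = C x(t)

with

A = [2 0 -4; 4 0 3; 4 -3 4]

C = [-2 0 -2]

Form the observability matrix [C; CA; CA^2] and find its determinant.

CA = [[-12, 6, 0]]
CA^2 = [[0, 0, 66]]
Observability matrix O = [C; CA; CA^2] = [[-2, 0, -2], [-12, 6, 0], [0, 0, 66]]
Expanding along the first row, det(O) = (-2)·(6·66 - 0·0) - 0·((-12)·66 - 0·0) + (-2)·((-12)·0 - 6·0) = (-2)·396 - 0·(-792) + (-2)·0 = -792
Since det(O) ≠ 0, rank(O) = 3 and the system is completely observable.

-792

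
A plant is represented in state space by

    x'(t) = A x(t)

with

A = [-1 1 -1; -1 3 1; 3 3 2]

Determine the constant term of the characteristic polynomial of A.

Expand det(sI - A) for the 3×3 matrix.
p(s) = s^3 - 4s^2 + 2s - 14.
(Check: constant term = det(-A) = (-1)^3 det A = -14; coefficient of s^2 = -tr A = -4.)
The constant term is -14.

-14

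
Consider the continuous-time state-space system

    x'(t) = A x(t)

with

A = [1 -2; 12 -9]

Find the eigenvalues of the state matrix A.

-5, -3

det(sI - A) = s^2 - (tr A)s + det A, with tr A = 1 + (-9) = -8 and det A = 1·(-9) - (-2)·12 = -9 - (-24) = 15.
So p(s) = det(sI - A) = s^2 + 8s + 15.
Factor s^2 + 8s + 15: two numbers with sum -8 and product 15 are -3 and -5, so s^2 + 8s + 15 = (s + 3)(s + 5).
Hence p(s) = (s + 3) (s + 5), with roots -5, -3.
All eigenvalues have negative real part, so the system is asymptotically stable.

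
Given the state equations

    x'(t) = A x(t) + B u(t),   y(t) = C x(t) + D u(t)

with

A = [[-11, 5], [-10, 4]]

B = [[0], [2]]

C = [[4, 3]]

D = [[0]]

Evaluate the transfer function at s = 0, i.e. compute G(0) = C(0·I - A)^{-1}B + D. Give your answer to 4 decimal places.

G(0) = C(-A)^{-1}B + D = -C A^{-1} B + D.
det A = 6, so A^{-1} = (1/6)·adj(A) = [[2/3, -5/6], [5/3, -11/6]]
A^{-1} B = [-5/3, -11/3]^T
C A^{-1} B = -53/3
G(0) = D - C A^{-1} B = 0 - (-53/3) = 53/3 ≈ 17.6667

17.6667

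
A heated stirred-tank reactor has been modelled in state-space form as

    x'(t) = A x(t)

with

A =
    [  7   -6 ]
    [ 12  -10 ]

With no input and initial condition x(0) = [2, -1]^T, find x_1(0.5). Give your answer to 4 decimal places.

det(sI - A) = s^2 - (tr A)s + det A, with tr A = 7 + (-10) = -3 and det A = 7·(-10) - (-6)·12 = -70 - (-72) = 2.
So p(s) = det(sI - A) = s^2 + 3s + 2.
Factor s^2 + 3s + 2: two numbers with sum -3 and product 2 are -1 and -2, so s^2 + 3s + 2 = (s + 1)(s + 2).
Hence p(s) = (s + 1) (s + 2), with roots -2, -1.
The eigenvalues -2, -1 are distinct and real, so A is diagonalisable and x(t) = e^{At} x(0) = V diag(e^{λ_i t}) V^{-1} x(0), where the columns of V are the eigenvectors.
λ = -2: A - (-2)I = [[9, -6], [12, -8]]. Row 1 gives 9·v1 + (-6)·v2 = 0, so take v_1 = [2, 3]^T.
λ = -1: A - (-1)I = [[8, -6], [12, -9]]. Row 1 gives 8·v1 + (-6)·v2 = 0, so take v_2 = [3, 4]^T.
V = [v_1 v_2] = [[2, 3], [3, 4]] has det V = -1, so V^{-1} = adj(V)/det V = [[-4, 3], [3, -2]].
Modal coordinates z(0) = V^{-1} x(0): (-4)·2 + 3·(-1) = -11; 3·2 + (-2)·(-1) = 8; so z(0) = [-11, 8]^T.
x_1(t) = Σ_i (v_i)_1 · z_i(0) · e^{λ_i t} (row 1 of V times the modal terms).
x_1(0.5) = 2·(-11)·e^{-2·0.5} + 3·8·e^{-1·0.5} = (-22)·0.367879 + 24·0.606531 = 6.4634.

6.4634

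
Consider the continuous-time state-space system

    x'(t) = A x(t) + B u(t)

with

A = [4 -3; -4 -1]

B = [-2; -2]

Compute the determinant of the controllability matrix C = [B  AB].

AB = [[-2], [10]]
Controllability matrix C = [B  AB] = [[-2, -2], [-2, 10]]
det(C) = (-2)·10 - (-2)·(-2) = -20 - 4 = -24
Since det(C) ≠ 0, rank(C) = 2 and the system is completely controllable.

-24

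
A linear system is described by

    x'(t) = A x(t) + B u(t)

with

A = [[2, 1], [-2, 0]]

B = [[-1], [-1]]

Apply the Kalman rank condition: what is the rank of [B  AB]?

AB = [[-3], [2]]
Controllability matrix C = [B  AB] = [[-1, -3], [-1, 2]]
det(C) = (-1)·2 - (-3)·(-1) = -2 - 3 = -5 ≠ 0, so rank(C) = 2.
rank(C) = 2 = n, so the pair (A, B) is completely controllable.

2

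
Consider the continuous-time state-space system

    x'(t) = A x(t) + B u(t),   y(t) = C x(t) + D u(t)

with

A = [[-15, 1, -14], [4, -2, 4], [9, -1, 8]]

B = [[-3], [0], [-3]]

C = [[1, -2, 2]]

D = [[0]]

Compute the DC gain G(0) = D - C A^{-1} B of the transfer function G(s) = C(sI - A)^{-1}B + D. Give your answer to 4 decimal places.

-7.0000

G(0) = C(-A)^{-1}B + D = -C A^{-1} B + D.
det A = -12, so A^{-1} = (1/-12)·adj(A) = [[1, -1/2, 2], [-1/3, -1/2, -1/3], [-7/6, 1/2, -13/6]]
A^{-1} B = [-9, 2, 10]^T
C A^{-1} B = 7
G(0) = D - C A^{-1} B = 0 - (7) = -7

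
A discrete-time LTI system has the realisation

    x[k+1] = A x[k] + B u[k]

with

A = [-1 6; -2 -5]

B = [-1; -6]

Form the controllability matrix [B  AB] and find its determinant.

AB = [[-35], [32]]
Controllability matrix C = [B  AB] = [[-1, -35], [-6, 32]]
det(C) = (-1)·32 - (-35)·(-6) = -32 - 210 = -242
Since det(C) ≠ 0, rank(C) = 2 and the system is completely controllable.

-242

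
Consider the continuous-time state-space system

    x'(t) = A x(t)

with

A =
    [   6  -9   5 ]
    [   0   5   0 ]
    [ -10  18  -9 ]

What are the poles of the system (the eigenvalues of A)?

det(sI - A) = s^3 - (tr A)s^2 + (M11 + M22 + M33)s - det A, where Mii is the 2×2 principal minor of A obtained by deleting row i and column i.
tr A = 6 + 5 + (-9) = 2; M11 = 5·(-9) - 0·18 = -45 - 0 = -45; M22 = 6·(-9) - 5·(-10) = -54 - (-50) = -4; M33 = 6·5 - (-9)·0 = 30 - 0 = 30; sum of minors = -19.
det A = 6·(5·(-9) - 0·18) - (-9)·(0·(-9) - 0·(-10)) + 5·(0·18 - 5·(-10)) = 6·(-45) - (-9)·0 + 5·50 = -20.
So p(s) = det(sI - A) = s^3 - 2s^2 - 19s + 20.
Rational-root test: any integer root divides 20. Testing small divisors, s = 1 works: p(1) = 1 + (-2) + (-19) + 20 = 0, so (s - 1) is a factor.
Dividing, p(s) = (s - 1)(s^2 - s - 20).
Factor s^2 - s - 20: two numbers with sum 1 and product -20 are 5 and -4, so s^2 - s - 20 = (s - 5)(s + 4).
Hence p(s) = (s - 5) (s - 1) (s + 4), with roots -4, 1, 5.
At least one eigenvalue has non-negative real part, so the system is not asymptotically stable.

-4, 1, 5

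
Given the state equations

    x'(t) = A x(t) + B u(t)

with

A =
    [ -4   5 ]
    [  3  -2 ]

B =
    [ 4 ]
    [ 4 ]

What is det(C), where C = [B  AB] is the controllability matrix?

AB = [[4], [4]]
Controllability matrix C = [B  AB] = [[4, 4], [4, 4]]
det(C) = 4·4 - 4·4 = 16 - 16 = 0
Since det(C) = 0, rank(C) < 2 and the system is not completely controllable.

0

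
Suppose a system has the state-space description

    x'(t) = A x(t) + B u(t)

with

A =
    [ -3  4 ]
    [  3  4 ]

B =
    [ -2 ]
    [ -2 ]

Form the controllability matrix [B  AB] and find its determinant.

AB = [[-2], [-14]]
Controllability matrix C = [B  AB] = [[-2, -2], [-2, -14]]
det(C) = (-2)·(-14) - (-2)·(-2) = 28 - 4 = 24
Since det(C) ≠ 0, rank(C) = 2 and the system is completely controllable.

24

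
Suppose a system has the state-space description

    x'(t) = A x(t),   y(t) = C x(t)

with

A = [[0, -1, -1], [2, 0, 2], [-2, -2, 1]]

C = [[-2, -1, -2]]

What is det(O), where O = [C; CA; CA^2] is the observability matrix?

CA = [[2, 6, -2]]
CA^2 = [[16, 2, 8]]
Observability matrix O = [C; CA; CA^2] = [[-2, -1, -2], [2, 6, -2], [16, 2, 8]]
Expanding along the first row, det(O) = (-2)·(6·8 - (-2)·2) - (-1)·(2·8 - (-2)·16) + (-2)·(2·2 - 6·16) = (-2)·52 - (-1)·48 + (-2)·(-92) = 128
Since det(O) ≠ 0, rank(O) = 3 and the system is completely observable.

128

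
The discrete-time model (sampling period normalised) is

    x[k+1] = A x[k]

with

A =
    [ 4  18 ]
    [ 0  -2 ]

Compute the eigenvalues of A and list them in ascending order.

det(zI - A) = z^2 - (tr A)z + det A, with tr A = 4 + (-2) = 2 and det A = 4·(-2) - 18·0 = -8 - 0 = -8.
So p(z) = det(zI - A) = z^2 - 2z - 8.
Factor z^2 - 2z - 8: two numbers with sum 2 and product -8 are 4 and -2, so z^2 - 2z - 8 = (z - 4)(z + 2).
Hence p(z) = (z - 4) (z + 2), with roots -2, 4.

-2, 4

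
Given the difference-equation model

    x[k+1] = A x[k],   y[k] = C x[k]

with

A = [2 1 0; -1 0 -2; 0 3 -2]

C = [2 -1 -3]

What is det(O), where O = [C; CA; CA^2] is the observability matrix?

-1374

CA = [[5, -7, 8]]
CA^2 = [[17, 29, -2]]
Observability matrix O = [C; CA; CA^2] = [[2, -1, -3], [5, -7, 8], [17, 29, -2]]
Expanding along the first row, det(O) = 2·((-7)·(-2) - 8·29) - (-1)·(5·(-2) - 8·17) + (-3)·(5·29 - (-7)·17) = 2·(-218) - (-1)·(-146) + (-3)·264 = -1374
Since det(O) ≠ 0, rank(O) = 3 and the system is completely observable.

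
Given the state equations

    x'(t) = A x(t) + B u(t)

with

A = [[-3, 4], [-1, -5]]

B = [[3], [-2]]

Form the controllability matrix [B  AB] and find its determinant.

-13

AB = [[-17], [7]]
Controllability matrix C = [B  AB] = [[3, -17], [-2, 7]]
det(C) = 3·7 - (-17)·(-2) = 21 - 34 = -13
Since det(C) ≠ 0, rank(C) = 2 and the system is completely controllable.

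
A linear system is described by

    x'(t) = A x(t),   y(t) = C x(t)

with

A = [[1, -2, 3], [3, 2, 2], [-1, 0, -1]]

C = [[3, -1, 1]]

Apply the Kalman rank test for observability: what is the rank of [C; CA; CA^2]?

CA = [[-1, -8, 6]]
CA^2 = [[-31, -14, -25]]
Observability matrix O = [C; CA; CA^2] = [[3, -1, 1], [-1, -8, 6], [-31, -14, -25]]
det(O) = 3·((-8)·(-25) - 6·(-14)) - (-1)·((-1)·(-25) - 6·(-31)) + 1·((-1)·(-14) - (-8)·(-31)) = 3·284 - (-1)·211 + 1·(-234) = 829 ≠ 0, so rank(O) = 3.
rank(O) = 3 = n, so the pair (A, C) is completely observable.

3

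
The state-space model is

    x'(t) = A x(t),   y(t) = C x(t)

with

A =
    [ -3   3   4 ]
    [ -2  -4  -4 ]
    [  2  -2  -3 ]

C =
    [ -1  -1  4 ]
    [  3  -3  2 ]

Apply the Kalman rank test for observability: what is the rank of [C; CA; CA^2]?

3

CA = [[13, -7, -12], [1, 17, 18]]
CA^2 = [[-49, 91, 116], [-1, -101, -118]]
Observability matrix O = [C; CA; CA^2] = [[-1, -1, 4], [3, -3, 2], [13, -7, -12], [1, 17, 18], [-49, 91, 116], [-1, -101, -118]]
Take the 3×3 submatrix of O formed by rows 1, 2, 3: [[-1, -1, 4], [3, -3, 2], [13, -7, -12]]. Its determinant is (-1)·((-3)·(-12) - 2·(-7)) - (-1)·(3·(-12) - 2·13) + 4·(3·(-7) - (-3)·13) = (-1)·50 - (-1)·(-62) + 4·18 = -40 ≠ 0.
So rank(O) ≥ 3; since O has 3 columns, rank(O) = 3.
rank(O) = 3 = n, so the pair (A, C) is completely observable.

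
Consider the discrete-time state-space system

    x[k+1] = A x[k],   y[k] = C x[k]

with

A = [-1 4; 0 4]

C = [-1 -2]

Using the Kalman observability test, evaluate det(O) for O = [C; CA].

14

CA = [[1, -12]]
Observability matrix O = [C; CA] = [[-1, -2], [1, -12]]
det(O) = (-1)·(-12) - (-2)·1 = 12 - (-2) = 14
Since det(O) ≠ 0, rank(O) = 2 and the system is completely observable.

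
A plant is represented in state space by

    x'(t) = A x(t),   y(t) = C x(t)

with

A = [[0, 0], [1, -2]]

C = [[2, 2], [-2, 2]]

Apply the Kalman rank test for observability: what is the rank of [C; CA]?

2

CA = [[2, -4], [2, -4]]
Observability matrix O = [C; CA] = [[2, 2], [-2, 2], [2, -4], [2, -4]]
Take the 2×2 submatrix of O formed by rows 1, 2: [[2, 2], [-2, 2]]. Its determinant is 2·2 - 2·(-2) = 4 - (-4) = 8 ≠ 0.
So rank(O) ≥ 2; since O has 2 columns, rank(O) = 2.
rank(O) = 2 = n, so the pair (A, C) is completely observable.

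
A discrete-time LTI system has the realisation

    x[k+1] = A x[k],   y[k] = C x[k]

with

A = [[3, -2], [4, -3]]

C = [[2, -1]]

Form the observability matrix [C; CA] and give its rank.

CA = [[2, -1]]
Observability matrix O = [C; CA] = [[2, -1], [2, -1]]
Every row of O is a scalar multiple of row 1 = [2, -1] (multipliers 1, 1), so the rows span a one-dimensional space.
O ≠ 0, hence rank(O) = 1.
rank(O) = 1 < n = 2, so the pair (A, C) is not completely observable.

1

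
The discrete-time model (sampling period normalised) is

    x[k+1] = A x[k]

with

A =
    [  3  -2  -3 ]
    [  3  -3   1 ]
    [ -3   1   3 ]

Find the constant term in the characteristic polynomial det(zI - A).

-12

Expand det(zI - A) for the 3×3 matrix.
p(z) = z^3 - 3z^2 - 13z - 12.
(Check: constant term = det(-A) = (-1)^3 det A = -12; coefficient of z^2 = -tr A = -3.)
The constant term is -12.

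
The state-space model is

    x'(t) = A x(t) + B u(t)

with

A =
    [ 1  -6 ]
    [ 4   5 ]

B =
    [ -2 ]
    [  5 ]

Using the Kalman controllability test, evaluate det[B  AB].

AB = [[-32], [17]]
Controllability matrix C = [B  AB] = [[-2, -32], [5, 17]]
det(C) = (-2)·17 - (-32)·5 = -34 - (-160) = 126
Since det(C) ≠ 0, rank(C) = 2 and the system is completely controllable.

126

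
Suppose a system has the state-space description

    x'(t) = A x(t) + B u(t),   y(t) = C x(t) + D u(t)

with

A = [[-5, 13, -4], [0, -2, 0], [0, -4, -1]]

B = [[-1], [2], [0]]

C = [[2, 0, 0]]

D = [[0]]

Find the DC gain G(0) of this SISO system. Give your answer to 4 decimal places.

11.2000

G(0) = C(-A)^{-1}B + D = -C A^{-1} B + D.
det A = -10, so A^{-1} = (1/-10)·adj(A) = [[-1/5, -29/10, 4/5], [0, -1/2, 0], [0, 2, -1]]
A^{-1} B = [-28/5, -1, 4]^T
C A^{-1} B = -56/5
G(0) = D - C A^{-1} B = 0 - (-56/5) = 56/5 ≈ 11.2000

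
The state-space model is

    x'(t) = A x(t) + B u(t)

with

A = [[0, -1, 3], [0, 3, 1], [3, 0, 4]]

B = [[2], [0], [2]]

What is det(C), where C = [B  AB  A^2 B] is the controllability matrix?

-184

AB = [[6], [2], [14]]
A^2B = [[40], [20], [74]]
Controllability matrix C = [B  AB  A^2B] = [[2, 6, 40], [0, 2, 20], [2, 14, 74]]
Expanding along the first row, det(C) = 2·(2·74 - 20·14) - 6·(0·74 - 20·2) + 40·(0·14 - 2·2) = 2·(-132) - 6·(-40) + 40·(-4) = -184
Since det(C) ≠ 0, rank(C) = 3 and the system is completely controllable.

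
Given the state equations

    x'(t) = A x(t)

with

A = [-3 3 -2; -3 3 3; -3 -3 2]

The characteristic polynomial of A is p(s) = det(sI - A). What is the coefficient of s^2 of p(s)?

-2

Expand det(sI - A) for the 3×3 matrix.
p(s) = s^3 - 2s^2 + 3s + 90.
(Check: constant term = det(-A) = (-1)^3 det A = 90; coefficient of s^2 = -tr A = -2.)
The coefficient of s^2 is -2.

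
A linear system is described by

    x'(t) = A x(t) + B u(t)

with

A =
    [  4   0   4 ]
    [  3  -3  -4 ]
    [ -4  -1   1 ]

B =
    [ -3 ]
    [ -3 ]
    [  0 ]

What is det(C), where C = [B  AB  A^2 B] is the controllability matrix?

AB = [[-12], [0], [15]]
A^2B = [[12], [-96], [63]]
Controllability matrix C = [B  AB  A^2B] = [[-3, -12, 12], [-3, 0, -96], [0, 15, 63]]
Expanding along the first row, det(C) = (-3)·(0·63 - (-96)·15) - (-12)·((-3)·63 - (-96)·0) + 12·((-3)·15 - 0·0) = (-3)·1440 - (-12)·(-189) + 12·(-45) = -7128
Since det(C) ≠ 0, rank(C) = 3 and the system is completely controllable.

-7128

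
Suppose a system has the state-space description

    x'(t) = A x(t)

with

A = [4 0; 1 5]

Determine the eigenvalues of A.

4, 5

det(sI - A) = s^2 - (tr A)s + det A, with tr A = 4 + 5 = 9 and det A = 4·5 - 0·1 = 20 - 0 = 20.
So p(s) = det(sI - A) = s^2 - 9s + 20.
Factor s^2 - 9s + 20: two numbers with sum 9 and product 20 are 5 and 4, so s^2 - 9s + 20 = (s - 5)(s - 4).
Hence p(s) = (s - 5) (s - 4), with roots 4, 5.
At least one eigenvalue has non-negative real part, so the system is not asymptotically stable.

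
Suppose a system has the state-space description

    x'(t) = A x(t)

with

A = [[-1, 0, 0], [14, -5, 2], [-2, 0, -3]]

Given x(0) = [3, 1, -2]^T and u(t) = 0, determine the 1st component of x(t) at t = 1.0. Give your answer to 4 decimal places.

det(sI - A) = s^3 - (tr A)s^2 + (M11 + M22 + M33)s - det A, where Mii is the 2×2 principal minor of A obtained by deleting row i and column i.
tr A = (-1) + (-5) + (-3) = -9; M11 = (-5)·(-3) - 2·0 = 15 - 0 = 15; M22 = (-1)·(-3) - 0·(-2) = 3 - 0 = 3; M33 = (-1)·(-5) - 0·14 = 5 - 0 = 5; sum of minors = 23.
det A = (-1)·((-5)·(-3) - 2·0) - 0·(14·(-3) - 2·(-2)) + 0·(14·0 - (-5)·(-2)) = (-1)·15 - 0·(-38) + 0·(-10) = -15.
So p(s) = det(sI - A) = s^3 + 9s^2 + 23s + 15.
Rational-root test: any integer root divides 15. Testing small divisors, s = -1 works: p(-1) = -1 + 9 + (-23) + 15 = 0, so (s + 1) is a factor.
Dividing, p(s) = (s + 1)(s^2 + 8s + 15).
Factor s^2 + 8s + 15: two numbers with sum -8 and product 15 are -3 and -5, so s^2 + 8s + 15 = (s + 3)(s + 5).
Hence p(s) = (s + 1) (s + 3) (s + 5), with roots -5, -3, -1.
The eigenvalues -5, -3, -1 are distinct and real, so A is diagonalisable and x(t) = e^{At} x(0) = V diag(e^{λ_i t}) V^{-1} x(0), where the columns of V are the eigenvectors.
λ = -5: A - (-5)I = [[4, 0, 0], [14, 0, 2], [-2, 0, 2]]. v must be orthogonal to every row; (row 1) × (row 2) = [0, -8, 0], so take v_1 = [0, 1, 0]^T.
λ = -3: A - (-3)I = [[2, 0, 0], [14, -2, 2], [-2, 0, 0]]. v must be orthogonal to every row; (row 1) × (row 2) = [0, -4, -4], so take v_2 = [0, -1, -1]^T.
λ = -1: A - (-1)I = [[0, 0, 0], [14, -4, 2], [-2, 0, -2]]. v must be orthogonal to every row; (row 2) × (row 3) = [8, 24, -8], so take v_3 = [1, 3, -1]^T.
V = [v_1 v_2 v_3] = [[0, 0, 1], [1, -1, 3], [0, -1, -1]] has det V = -1, so V^{-1} = adj(V)/det V = [[-4, 1, -1], [-1, 0, -1], [1, 0, 0]].
Modal coordinates z(0) = V^{-1} x(0): (-4)·3 + 1·1 + (-1)·(-2) = -9; (-1)·3 + 0·1 + (-1)·(-2) = -1; 1·3 + 0·1 + 0·(-2) = 3; so z(0) = [-9, -1, 3]^T.
x_1(t) = Σ_i (v_i)_1 · z_i(0) · e^{λ_i t} (row 1 of V times the modal terms).
x_1(1.0) = 0·(-9)·e^{-5·1.0} + 0·(-1)·e^{-3·1.0} + 1·3·e^{-1·1.0} = 0·0.006738 + 0·0.049787 + 3·0.367879 = 1.1036.

1.1036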